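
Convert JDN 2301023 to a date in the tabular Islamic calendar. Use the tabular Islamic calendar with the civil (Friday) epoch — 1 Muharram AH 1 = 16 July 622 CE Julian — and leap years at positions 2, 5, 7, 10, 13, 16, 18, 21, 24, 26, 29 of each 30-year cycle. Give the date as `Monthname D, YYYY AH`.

Dhu al-Hijjah 19, 995 AH

JDN 2301023 is 20 November 1587 in the Gregorian calendar.
In the tabular Islamic calendar that day is Dhu al-Hijjah 19, 995 AH.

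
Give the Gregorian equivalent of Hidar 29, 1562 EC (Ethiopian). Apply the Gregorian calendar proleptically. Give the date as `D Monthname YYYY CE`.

5 December 1569 CE

Julian Day Number of the source date = 2294464.
Converting JDN 2294464 to the Gregorian calendar gives 5 December 1569 CE.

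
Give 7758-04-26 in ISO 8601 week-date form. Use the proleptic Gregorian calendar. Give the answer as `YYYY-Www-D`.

7758-W17-3

The weekday is Wednesday (ISO weekday 3).
That Wednesday belongs to ISO week 17 of ISO year 7758.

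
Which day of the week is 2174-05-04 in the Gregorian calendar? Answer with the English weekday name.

Since JDN mod 7 = 2 (0 = Monday), the day is Wednesday.

Wednesday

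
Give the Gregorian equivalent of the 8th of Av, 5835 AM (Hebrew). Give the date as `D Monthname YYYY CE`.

20 July 2075 CE

Julian Day Number of the source date = 2479139.
Converting JDN 2479139 to the Gregorian calendar gives 20 July 2075 CE.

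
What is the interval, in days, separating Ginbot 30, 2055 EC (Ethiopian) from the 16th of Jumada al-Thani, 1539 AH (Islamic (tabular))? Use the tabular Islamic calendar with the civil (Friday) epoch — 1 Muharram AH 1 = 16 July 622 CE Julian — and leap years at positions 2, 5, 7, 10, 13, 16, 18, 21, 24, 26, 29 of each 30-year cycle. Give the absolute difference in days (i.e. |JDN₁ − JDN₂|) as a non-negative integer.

18906

JDN of the first date = 2474713.
JDN of the second date = 2493619.
|2493619 − 2474713| = 18906.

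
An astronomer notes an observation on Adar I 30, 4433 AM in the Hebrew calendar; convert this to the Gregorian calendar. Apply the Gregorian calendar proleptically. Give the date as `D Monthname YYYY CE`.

Both dates share Julian Day Number 1966924; in the Gregorian calendar that is 25 February 673 CE.

25 February 673 CE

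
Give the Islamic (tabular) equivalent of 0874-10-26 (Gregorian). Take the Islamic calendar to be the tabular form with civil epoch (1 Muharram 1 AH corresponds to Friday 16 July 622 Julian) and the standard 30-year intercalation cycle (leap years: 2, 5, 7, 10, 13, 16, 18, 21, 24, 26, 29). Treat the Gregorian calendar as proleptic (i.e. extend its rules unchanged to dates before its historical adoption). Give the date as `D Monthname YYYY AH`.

Both dates share Julian Day Number 2040581; in the tabular Islamic calendar that is 7 Muharram 261 AH.

7 Muharram 261 AH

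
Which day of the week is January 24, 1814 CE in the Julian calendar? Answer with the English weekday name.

In the Gregorian calendar this is 5 February 1814 (JDN 2383645).
JDN 2383645 mod 7 = 5, and JDN 0 was a Monday, so this is a Saturday.

Saturday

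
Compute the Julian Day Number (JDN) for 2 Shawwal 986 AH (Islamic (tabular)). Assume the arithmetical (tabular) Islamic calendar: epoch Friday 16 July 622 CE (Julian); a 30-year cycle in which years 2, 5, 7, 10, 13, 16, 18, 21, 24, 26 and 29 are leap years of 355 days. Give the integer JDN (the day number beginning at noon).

Equivalently 12 December 1578 (proleptic Gregorian).
JDN 2451545 is 1 January 2000 CE (Gregorian); the target day is −153787 days from there, so JDN = 2297758.

2297758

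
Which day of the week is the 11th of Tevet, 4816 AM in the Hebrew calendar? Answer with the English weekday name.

This is JDN 2106762 (7 January 1056 Gregorian).
JDN 2106762 mod 7 = 0, and JDN 0 was a Monday, so this is a Monday.

Monday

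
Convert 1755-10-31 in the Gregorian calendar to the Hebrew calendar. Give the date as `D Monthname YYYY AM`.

Julian Day Number of the source date = 2362364.
Converting JDN 2362364 to the Hebrew calendar gives 26 Cheshvan 5516 AM.

26 Cheshvan 5516 AM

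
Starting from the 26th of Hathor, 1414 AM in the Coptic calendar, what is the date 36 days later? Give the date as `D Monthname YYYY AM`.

Counting 36 days forward from JDN 2341213 reaches JDN 2341249, which is 2 Tobi 1414 AM.

2 Tobi 1414 AM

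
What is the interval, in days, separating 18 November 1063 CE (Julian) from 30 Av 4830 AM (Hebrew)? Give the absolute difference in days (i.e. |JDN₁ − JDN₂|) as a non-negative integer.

2457

First date → JDN 2109640; second date → JDN 2112097.
The interval is |2109640 − 2112097| = 2457 days.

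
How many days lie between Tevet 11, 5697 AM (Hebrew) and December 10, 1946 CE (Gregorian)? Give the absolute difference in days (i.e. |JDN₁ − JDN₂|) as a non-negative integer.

3637

First date → JDN 2428528; second date → JDN 2432165.
The interval is |2428528 − 2432165| = 3637 days.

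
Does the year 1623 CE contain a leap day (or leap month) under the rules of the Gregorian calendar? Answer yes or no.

no

1623 is not divisible by 4, so it is a common year.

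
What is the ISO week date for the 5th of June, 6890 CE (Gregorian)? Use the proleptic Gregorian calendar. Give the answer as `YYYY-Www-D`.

6890-W23-1

The weekday is Monday (ISO weekday 1).
That Monday belongs to ISO week 23 of ISO year 6890.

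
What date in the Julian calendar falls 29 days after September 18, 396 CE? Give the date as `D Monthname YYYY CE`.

The starting date is JDN 1865958; 1865958 + 29 = 1865987.
JDN 1865987 corresponds to 17 October 396 CE.

17 October 396 CE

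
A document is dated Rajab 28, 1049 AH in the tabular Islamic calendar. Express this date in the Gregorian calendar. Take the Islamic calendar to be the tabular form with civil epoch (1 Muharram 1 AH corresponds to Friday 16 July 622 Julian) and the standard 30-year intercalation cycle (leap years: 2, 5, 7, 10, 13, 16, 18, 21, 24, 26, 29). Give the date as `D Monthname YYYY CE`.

Julian Day Number of the source date = 2320020.
Converting JDN 2320020 to the Gregorian calendar gives 24 November 1639 CE.

24 November 1639 CE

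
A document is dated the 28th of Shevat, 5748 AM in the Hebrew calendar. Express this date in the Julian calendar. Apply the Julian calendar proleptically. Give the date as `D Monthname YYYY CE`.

The source date corresponds to 16 February 1988 in the Gregorian calendar (JDN 2447208).
That day falls on 3 February 1988 CE in the Julian calendar.

3 February 1988 CE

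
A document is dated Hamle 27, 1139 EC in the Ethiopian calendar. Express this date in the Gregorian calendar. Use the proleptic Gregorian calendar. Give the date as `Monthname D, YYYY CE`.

Julian Day Number of the source date = 2140201.
Converting JDN 2140201 to the Gregorian calendar gives 28 July 1147 CE.

July 28, 1147 CE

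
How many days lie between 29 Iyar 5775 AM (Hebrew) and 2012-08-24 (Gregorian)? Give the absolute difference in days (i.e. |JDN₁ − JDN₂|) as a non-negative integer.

First date → JDN 2457161; second date → JDN 2456164.
The interval is |2457161 − 2456164| = 997 days.

997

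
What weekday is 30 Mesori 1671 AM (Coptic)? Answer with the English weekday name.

Monday

This is JDN 2435356 (5 September 1955 Gregorian).
2435356 ≡ 0 (mod 7); counting from Monday = 0 gives Monday.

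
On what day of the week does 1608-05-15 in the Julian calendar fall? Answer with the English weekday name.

This is JDN 2308515 (25 May 1608 Gregorian).
Since JDN mod 7 = 6 (0 = Monday), the day is Sunday.

Sunday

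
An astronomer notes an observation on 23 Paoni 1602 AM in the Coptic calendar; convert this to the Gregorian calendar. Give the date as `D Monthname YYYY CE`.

Julian Day Number of the source date = 2410087.
Converting JDN 2410087 to the Gregorian calendar gives 29 June 1886 CE.

29 June 1886 CE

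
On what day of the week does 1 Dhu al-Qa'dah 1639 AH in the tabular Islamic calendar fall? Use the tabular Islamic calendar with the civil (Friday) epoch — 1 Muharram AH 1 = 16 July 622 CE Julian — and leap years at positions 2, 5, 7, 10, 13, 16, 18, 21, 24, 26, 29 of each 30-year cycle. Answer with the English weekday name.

Friday

Equivalently 31 July 2212 Gregorian, JDN 2529188.
2529188 ≡ 4 (mod 7); counting from Monday = 0 gives Friday.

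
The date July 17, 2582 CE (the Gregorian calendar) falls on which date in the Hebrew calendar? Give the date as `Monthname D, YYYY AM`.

Tammuz 25, 6342 AM

Both dates share Julian Day Number 2664314; in the Hebrew calendar that is 25 Tammuz 6342 AM.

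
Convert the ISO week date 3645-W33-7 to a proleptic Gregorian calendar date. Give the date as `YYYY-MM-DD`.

ISO week 1 of 3645 is the week containing the first Thursday of 3645.
Week 33, day 7 (Sunday) lands on 3645-08-20.

3645-08-20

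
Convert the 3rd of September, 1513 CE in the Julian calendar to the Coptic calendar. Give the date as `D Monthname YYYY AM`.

6 Thout 1230 AM

Both dates share Julian Day Number 2273927; in the Coptic calendar that is 6 Thout 1230 AM.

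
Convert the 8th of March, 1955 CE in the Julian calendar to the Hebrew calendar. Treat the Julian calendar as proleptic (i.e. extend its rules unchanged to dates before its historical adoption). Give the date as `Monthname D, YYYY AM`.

Both dates share Julian Day Number 2435188; in the Hebrew calendar that is 27 Adar 5715 AM.

Adar 27, 5715 AM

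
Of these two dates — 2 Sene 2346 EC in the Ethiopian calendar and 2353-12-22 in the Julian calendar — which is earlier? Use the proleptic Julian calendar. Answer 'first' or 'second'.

second

First date → JDN 2581003; second date → JDN 2580847.
JDN 2580847 < JDN 2581003, so the second date is earlier.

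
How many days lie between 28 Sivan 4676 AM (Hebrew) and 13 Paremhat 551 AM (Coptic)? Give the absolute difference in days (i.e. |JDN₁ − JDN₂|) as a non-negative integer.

First date → JDN 2055779; second date → JDN 2026109.
The interval is |2055779 − 2026109| = 29670 days.

29670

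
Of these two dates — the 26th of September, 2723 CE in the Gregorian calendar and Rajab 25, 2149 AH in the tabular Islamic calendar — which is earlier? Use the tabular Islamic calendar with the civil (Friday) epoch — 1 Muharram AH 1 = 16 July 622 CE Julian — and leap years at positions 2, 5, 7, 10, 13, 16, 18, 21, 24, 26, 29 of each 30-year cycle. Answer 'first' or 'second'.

second

Converting both to JDN: 2715883 vs 2709821; the smaller is the second.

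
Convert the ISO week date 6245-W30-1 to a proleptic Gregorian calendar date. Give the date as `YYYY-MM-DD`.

ISO week 1 of 6245 is the week containing the first Thursday of 6245.
Week 30, day 1 (Monday) lands on 6245-07-21.

6245-07-21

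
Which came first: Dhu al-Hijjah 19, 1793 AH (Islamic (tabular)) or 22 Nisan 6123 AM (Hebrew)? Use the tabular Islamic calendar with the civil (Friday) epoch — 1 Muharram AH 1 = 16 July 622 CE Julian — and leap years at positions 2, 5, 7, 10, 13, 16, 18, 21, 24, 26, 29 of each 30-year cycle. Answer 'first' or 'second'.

first

Converting both to JDN: 2583808 vs 2584223; the smaller is the first.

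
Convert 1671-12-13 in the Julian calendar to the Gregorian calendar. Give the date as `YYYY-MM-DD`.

At this point the Julian calendar is 10 days behind the Gregorian.
13 December 1671 Julian + 10 days → 23 December 1671 Gregorian.

1671-12-23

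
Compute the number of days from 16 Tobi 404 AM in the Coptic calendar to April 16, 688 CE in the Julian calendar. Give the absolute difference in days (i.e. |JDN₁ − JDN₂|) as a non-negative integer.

First date → JDN 1972361; second date → JDN 1972456.
The interval is |1972361 − 1972456| = 95 days.

95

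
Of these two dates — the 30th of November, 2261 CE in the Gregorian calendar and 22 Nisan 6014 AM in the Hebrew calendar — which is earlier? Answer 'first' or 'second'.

First date → JDN 2547207; second date → JDN 2544417.
JDN 2544417 < JDN 2547207, so the second date is earlier.

second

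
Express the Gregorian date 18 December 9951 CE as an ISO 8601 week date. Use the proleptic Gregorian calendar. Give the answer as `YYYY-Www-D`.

9951-W51-2

The weekday is Tuesday (ISO weekday 2).
That Tuesday belongs to ISO week 51 of ISO year 9951.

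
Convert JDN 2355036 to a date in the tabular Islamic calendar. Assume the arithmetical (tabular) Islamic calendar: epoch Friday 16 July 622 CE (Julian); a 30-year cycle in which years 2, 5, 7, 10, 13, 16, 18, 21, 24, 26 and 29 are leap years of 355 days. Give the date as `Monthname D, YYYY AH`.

Jumada al-Awwal 20, 1148 AH

The Gregorian equivalent of JDN 2355036 is 8 October 1735.
In the tabular Islamic calendar that day is Jumada al-Awwal 20, 1148 AH.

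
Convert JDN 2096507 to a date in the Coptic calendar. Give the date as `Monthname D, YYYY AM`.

Koiak 7, 744 AM

The proleptic Gregorian equivalent of JDN 2096507 is 10 December 1027.
In the Coptic calendar that day is Koiak 7, 744 AM.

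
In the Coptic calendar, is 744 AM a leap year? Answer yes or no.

744 mod 4 = 0; in the Coptic calendar a year is leap when year mod 4 = 3, so it is a common year.

no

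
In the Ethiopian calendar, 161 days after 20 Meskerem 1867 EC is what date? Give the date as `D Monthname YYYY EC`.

1 Megabit 1867 EC

JDN of 20 Meskerem 1867 EC = 2405796.
2405796 + 161 = 2405957.
JDN 2405957 in the Ethiopian calendar is 1 Megabit 1867 EC.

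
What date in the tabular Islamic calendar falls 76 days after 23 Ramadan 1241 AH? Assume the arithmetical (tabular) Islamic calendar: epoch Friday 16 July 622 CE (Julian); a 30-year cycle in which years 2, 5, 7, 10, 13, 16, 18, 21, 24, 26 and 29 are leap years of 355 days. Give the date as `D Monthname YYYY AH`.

JDN of 23 Ramadan 1241 AH = 2388113.
2388113 + 76 = 2388189.
JDN 2388189 in the tabular Islamic calendar is 10 Dhu al-Hijjah 1241 AH.

10 Dhu al-Hijjah 1241 AH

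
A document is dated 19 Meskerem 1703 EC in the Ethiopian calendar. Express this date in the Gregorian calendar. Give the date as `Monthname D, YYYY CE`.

Both dates share Julian Day Number 2345894; in the Gregorian calendar that is 27 September 1710 CE.

September 27, 1710 CE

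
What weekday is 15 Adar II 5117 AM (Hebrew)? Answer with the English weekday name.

Wednesday

Equivalently 16 March 1357 Gregorian, JDN 2216769.
Since JDN mod 7 = 2 (0 = Monday), the day is Wednesday.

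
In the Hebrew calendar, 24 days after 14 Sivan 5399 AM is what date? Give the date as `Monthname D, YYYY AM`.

Counting 24 days forward from JDN 2319859 reaches JDN 2319883, which is Tammuz 8, 5399 AM.

Tammuz 8, 5399 AM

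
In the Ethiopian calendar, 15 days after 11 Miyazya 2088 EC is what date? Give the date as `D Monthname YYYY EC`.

26 Miyazya 2088 EC

Counting 15 days forward from JDN 2486718 reaches JDN 2486733, which is 26 Miyazya 2088 EC.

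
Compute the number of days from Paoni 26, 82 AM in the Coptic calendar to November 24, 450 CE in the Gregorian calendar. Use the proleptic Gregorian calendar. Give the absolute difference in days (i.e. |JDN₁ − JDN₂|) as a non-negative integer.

30837

JDN of the first date = 1854910.
JDN of the second date = 1885747.
|1885747 − 1854910| = 30837.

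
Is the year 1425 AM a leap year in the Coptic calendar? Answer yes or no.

no

1425 mod 4 = 1; in the Coptic calendar a year is leap when year mod 4 = 3, so it is a common year.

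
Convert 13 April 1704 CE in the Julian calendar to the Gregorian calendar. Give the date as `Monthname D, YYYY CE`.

For dates in this range the Gregorian date is 11 days ahead of the Julian.
13 April 1704 Julian + 11 days → 24 April 1704 Gregorian.

April 24, 1704 CE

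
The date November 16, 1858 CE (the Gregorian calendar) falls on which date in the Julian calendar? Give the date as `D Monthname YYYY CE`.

For dates in this range the Gregorian date is 12 days ahead of the Julian.
16 November 1858 Gregorian − 12 days → 4 November 1858 Julian.

4 November 1858 CE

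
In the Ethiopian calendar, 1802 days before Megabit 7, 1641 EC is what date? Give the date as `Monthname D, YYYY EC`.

Miyazya 1, 1636 EC

Counting 1802 days back from JDN 2323417 reaches JDN 2321615, which is Miyazya 1, 1636 EC.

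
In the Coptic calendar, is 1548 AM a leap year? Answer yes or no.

1548 mod 4 = 0; in the Coptic calendar a year is leap when year mod 4 = 3, so it is a common year.

no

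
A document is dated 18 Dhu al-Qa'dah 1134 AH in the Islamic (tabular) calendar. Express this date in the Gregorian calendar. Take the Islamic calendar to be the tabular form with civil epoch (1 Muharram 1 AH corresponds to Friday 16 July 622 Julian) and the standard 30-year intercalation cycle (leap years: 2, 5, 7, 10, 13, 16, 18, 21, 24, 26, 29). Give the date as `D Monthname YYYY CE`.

Julian Day Number of the source date = 2350249.
Converting JDN 2350249 to the Gregorian calendar gives 30 August 1722 CE.

30 August 1722 CE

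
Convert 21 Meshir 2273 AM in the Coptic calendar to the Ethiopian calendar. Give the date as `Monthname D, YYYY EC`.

Both dates share Julian Day Number 2655048; in the Ethiopian calendar that is 21 Yekatit 2549 EC.

Yekatit 21, 2549 EC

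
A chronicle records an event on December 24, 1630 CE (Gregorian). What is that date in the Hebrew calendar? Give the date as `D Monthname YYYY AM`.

Julian Day Number of the source date = 2316763.
Converting JDN 2316763 to the Hebrew calendar gives 19 Tevet 5391 AM.

19 Tevet 5391 AM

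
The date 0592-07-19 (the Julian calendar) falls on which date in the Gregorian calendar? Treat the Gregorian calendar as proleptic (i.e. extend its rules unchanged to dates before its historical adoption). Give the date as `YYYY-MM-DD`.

0592-07-21

The Julian–Gregorian offset here is 2 days (Julian trailing).
19 July 592 Julian + 2 days → 21 July 592 Gregorian.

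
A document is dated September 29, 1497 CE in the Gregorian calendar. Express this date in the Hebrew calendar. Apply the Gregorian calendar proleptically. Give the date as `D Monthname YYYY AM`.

Both dates share Julian Day Number 2268100; in the Hebrew calendar that is 24 Tishrei 5258 AM.

24 Tishrei 5258 AM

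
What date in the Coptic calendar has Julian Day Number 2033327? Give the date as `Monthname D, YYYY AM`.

Koiak 16, 571 AM

JDN 2033327 is 16 December 854 in the proleptic Gregorian calendar.
In the Coptic calendar that day is Koiak 16, 571 AM.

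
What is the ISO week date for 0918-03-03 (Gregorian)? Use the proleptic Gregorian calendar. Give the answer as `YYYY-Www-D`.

0918-W09-4

The weekday is Thursday (ISO weekday 4).
That Thursday belongs to ISO week 9 of ISO year 918.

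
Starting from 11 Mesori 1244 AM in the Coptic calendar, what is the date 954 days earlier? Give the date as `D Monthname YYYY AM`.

The starting date is JDN 2279376; 2279376 − 954 = 2278422.
JDN 2278422 corresponds to 28 Koiak 1242 AM.

28 Koiak 1242 AM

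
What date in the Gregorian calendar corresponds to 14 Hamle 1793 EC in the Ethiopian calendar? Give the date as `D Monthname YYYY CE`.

20 July 1801 CE

Julian Day Number of the source date = 2379062.
Converting JDN 2379062 to the Gregorian calendar gives 20 July 1801 CE.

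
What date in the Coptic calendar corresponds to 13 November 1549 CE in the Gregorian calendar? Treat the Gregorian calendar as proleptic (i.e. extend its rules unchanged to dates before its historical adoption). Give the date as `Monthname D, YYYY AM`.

Hathor 7, 1266 AM

Julian Day Number of the source date = 2287137.
Converting JDN 2287137 to the Coptic calendar gives 7 Hathor 1266 AM.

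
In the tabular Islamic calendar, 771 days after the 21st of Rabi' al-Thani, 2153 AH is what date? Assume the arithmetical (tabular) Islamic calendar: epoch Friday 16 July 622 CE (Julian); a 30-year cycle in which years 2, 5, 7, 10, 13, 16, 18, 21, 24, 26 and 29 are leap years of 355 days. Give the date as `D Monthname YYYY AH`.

JDN of the 21st of Rabi' al-Thani, 2153 AH = 2711146.
2711146 + 771 = 2711917.
JDN 2711917 in the tabular Islamic calendar is 24 Jumada al-Thani 2155 AH.

24 Jumada al-Thani 2155 AH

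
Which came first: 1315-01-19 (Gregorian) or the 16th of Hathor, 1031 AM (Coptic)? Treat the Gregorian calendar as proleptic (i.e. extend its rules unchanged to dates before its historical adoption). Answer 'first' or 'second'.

second

Converting both to JDN: 2201372 vs 2201312; the smaller is the second.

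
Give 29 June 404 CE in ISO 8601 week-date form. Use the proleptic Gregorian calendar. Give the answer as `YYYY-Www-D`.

The weekday is Tuesday (ISO weekday 2).
That Tuesday belongs to ISO week 27 of ISO year 404.

0404-W27-2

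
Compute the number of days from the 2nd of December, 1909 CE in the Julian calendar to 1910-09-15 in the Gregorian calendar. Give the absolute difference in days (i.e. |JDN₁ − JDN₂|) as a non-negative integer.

274

JDN of the first date = 2418656.
JDN of the second date = 2418930.
|2418930 − 2418656| = 274.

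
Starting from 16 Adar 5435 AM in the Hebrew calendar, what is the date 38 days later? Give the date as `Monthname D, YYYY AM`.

The starting date is JDN 2332914; 2332914 + 38 = 2332952.
JDN 2332952 corresponds to Nisan 25, 5435 AM.

Nisan 25, 5435 AM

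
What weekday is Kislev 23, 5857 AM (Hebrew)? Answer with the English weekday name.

This is JDN 2486951 (8 December 2096 Gregorian).
JDN 2486951 mod 7 = 5, and JDN 0 was a Monday, so this is a Saturday.

Saturday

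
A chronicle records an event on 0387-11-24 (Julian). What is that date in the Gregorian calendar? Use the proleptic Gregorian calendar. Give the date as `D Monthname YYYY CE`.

25 November 387 CE

At this point the Julian calendar is 1 day behind the Gregorian.
24 November 387 Julian + 1 day → 25 November 387 Gregorian.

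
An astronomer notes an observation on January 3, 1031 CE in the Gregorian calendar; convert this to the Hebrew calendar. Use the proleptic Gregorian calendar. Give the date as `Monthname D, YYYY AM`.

Julian Day Number of the source date = 2097627.
Converting JDN 2097627 to the Hebrew calendar gives 1 Shevat 4791 AM.

Shevat 1, 4791 AM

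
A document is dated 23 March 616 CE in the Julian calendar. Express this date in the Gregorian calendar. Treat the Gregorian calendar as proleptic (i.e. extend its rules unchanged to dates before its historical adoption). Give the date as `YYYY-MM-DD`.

0616-03-26

At this point the Julian calendar is 3 days behind the Gregorian.
23 March 616 Julian + 3 days → 26 March 616 Gregorian.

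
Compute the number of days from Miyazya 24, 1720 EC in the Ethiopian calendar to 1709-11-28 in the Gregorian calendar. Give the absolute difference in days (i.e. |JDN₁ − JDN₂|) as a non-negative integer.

6728

JDN of the first date = 2352319.
JDN of the second date = 2345591.
|2345591 − 2352319| = 6728.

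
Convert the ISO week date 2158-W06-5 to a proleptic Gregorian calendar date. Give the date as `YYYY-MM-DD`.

2158-02-10

ISO week 1 of 2158 is the week containing the first Thursday of 2158.
Week 6, day 5 (Friday) lands on 2158-02-10.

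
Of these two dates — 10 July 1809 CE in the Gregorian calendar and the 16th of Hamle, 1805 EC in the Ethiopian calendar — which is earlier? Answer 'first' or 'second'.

first

First date → JDN 2381974; second date → JDN 2383447.
JDN 2381974 < JDN 2383447, so the first date is earlier.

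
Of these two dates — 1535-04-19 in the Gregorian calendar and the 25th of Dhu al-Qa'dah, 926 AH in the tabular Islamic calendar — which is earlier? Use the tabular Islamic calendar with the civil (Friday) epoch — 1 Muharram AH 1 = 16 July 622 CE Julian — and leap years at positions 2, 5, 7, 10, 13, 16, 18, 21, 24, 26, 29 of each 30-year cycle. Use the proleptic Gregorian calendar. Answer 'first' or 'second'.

second

First date → JDN 2281815; second date → JDN 2276548.
JDN 2276548 < JDN 2281815, so the second date is earlier.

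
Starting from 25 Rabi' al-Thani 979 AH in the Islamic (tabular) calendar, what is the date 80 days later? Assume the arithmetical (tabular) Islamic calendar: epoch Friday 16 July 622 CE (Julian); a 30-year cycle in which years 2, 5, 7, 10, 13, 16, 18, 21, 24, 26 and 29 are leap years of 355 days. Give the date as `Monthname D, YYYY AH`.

Rajab 17, 979 AH

Counting 80 days forward from JDN 2295124 reaches JDN 2295204, which is Rajab 17, 979 AH.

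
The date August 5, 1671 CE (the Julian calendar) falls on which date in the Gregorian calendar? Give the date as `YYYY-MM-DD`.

1671-08-15

For dates in this range the Gregorian date is 10 days ahead of the Julian.
5 August 1671 Julian + 10 days → 15 August 1671 Gregorian.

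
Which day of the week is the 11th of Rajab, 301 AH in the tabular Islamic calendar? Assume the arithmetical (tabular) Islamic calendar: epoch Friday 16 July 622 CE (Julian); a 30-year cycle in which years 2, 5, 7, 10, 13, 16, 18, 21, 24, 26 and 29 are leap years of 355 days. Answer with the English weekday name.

Equivalently 15 February 914 Gregorian, JDN 2054937.
2054937 ≡ 3 (mod 7); counting from Monday = 0 gives Thursday.

Thursday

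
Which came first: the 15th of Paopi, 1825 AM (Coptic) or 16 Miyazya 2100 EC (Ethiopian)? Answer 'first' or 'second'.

second

Converting both to JDN: 2491290 vs 2491106; the smaller is the second.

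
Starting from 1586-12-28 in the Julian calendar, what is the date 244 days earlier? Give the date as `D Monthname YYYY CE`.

JDN of 1586-12-28 = 2300706.
2300706 − 244 = 2300462.
JDN 2300462 in the Julian calendar is 28 April 1586 CE.

28 April 1586 CE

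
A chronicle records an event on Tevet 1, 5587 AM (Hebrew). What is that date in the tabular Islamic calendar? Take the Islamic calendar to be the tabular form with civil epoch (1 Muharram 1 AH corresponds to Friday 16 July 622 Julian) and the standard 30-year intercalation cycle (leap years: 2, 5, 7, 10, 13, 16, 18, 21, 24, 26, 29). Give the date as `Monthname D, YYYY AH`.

Jumada al-Thani 1, 1242 AH

Both dates share Julian Day Number 2388357; in the tabular Islamic calendar that is 1 Jumada al-Thani 1242 AH.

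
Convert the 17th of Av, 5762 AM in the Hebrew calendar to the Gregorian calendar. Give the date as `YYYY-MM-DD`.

2002-07-26

Julian Day Number of the source date = 2452482.
Converting JDN 2452482 to the Gregorian calendar gives 26 July 2002 CE.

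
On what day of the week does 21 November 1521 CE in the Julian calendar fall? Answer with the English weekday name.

Thursday

Equivalently 1 December 1521 Gregorian, JDN 2276928.
2276928 ≡ 3 (mod 7); counting from Monday = 0 gives Thursday.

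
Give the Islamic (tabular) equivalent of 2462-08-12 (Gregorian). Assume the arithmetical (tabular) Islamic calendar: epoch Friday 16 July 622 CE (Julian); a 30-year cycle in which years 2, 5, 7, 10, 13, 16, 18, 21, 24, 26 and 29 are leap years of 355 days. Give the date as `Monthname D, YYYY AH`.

Rajab 16, 1897 AH

Julian Day Number of the source date = 2620511.
Converting JDN 2620511 to the tabular Islamic calendar gives 16 Rajab 1897 AH.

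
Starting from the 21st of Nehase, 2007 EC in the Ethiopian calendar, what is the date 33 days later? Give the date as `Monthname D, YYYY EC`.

JDN of the 21st of Nehase, 2007 EC = 2457262.
2457262 + 33 = 2457295.
JDN 2457295 in the Ethiopian calendar is Meskerem 18, 2008 EC.

Meskerem 18, 2008 EC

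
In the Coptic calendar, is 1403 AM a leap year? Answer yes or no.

yes

1403 mod 4 = 3; in the Coptic calendar a year is leap when year mod 4 = 3, so it is a leap year.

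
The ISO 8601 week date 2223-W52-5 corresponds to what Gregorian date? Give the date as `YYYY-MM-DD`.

2223-12-26

ISO week 1 of 2223 is the week containing the first Thursday of 2223.
Week 52, day 5 (Friday) lands on 2223-12-26.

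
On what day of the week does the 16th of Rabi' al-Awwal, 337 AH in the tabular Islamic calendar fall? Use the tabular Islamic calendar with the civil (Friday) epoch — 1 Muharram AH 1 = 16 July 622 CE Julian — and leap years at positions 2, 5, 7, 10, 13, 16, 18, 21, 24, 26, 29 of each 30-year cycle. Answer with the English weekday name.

Saturday

This is JDN 2067581 (28 September 948 Gregorian).
2067581 ≡ 5 (mod 7); counting from Monday = 0 gives Saturday.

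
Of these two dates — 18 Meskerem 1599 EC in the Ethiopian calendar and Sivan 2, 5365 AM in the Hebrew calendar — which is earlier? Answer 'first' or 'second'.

second

First date → JDN 2307907; second date → JDN 2307413.
JDN 2307413 < JDN 2307907, so the second date is earlier.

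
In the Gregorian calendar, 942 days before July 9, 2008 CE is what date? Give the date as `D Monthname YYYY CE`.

10 December 2005 CE

The starting date is JDN 2454657; 2454657 − 942 = 2453715.
JDN 2453715 corresponds to 10 December 2005 CE.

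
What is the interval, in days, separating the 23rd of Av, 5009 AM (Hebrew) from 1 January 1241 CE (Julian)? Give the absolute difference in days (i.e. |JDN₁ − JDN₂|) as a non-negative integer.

3136

JDN of the first date = 2177470.
JDN of the second date = 2174334.
|2174334 − 2177470| = 3136.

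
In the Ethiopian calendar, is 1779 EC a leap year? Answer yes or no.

yes

1779 mod 4 = 3; in the Ethiopian calendar a year is leap when year mod 4 = 3, so it is a leap year.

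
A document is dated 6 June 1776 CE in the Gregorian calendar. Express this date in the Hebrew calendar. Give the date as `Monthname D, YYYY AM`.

Sivan 19, 5536 AM

Both dates share Julian Day Number 2369888; in the Hebrew calendar that is 19 Sivan 5536 AM.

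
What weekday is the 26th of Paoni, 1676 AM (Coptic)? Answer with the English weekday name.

Sunday

Equivalently 3 July 1960 Gregorian, JDN 2437119.
JDN 2437119 mod 7 = 6, and JDN 0 was a Monday, so this is a Sunday.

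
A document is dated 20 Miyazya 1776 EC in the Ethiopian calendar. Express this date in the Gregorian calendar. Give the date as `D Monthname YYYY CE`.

Both dates share Julian Day Number 2372769; in the Gregorian calendar that is 26 April 1784 CE.

26 April 1784 CE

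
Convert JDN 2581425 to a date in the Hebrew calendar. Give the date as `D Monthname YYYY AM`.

JDN 2581425 is 8 August 2355 in the Gregorian calendar.
In the Hebrew calendar that day is 29 Av 6115 AM.

29 Av 6115 AM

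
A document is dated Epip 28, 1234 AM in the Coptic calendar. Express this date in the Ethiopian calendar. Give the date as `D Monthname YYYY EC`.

28 Hamle 1510 EC

The source date corresponds to 1 August 1518 in the proleptic Gregorian calendar (JDN 2275710).
That day falls on 28 Hamle 1510 EC in the Ethiopian calendar.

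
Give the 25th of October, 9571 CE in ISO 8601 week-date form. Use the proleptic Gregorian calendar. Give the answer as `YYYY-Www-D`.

The weekday is Monday (ISO weekday 1).
That Monday belongs to ISO week 43 of ISO year 9571.

9571-W43-1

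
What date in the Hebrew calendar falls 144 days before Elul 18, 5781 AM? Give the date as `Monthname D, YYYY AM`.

Nisan 22, 5781 AM

Counting 144 days back from JDN 2459453 reaches JDN 2459309, which is Nisan 22, 5781 AM.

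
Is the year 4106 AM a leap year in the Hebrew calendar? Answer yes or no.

Hebrew year 4106 is year 2 of its 19-year Metonic cycle; leap years are at positions 3, 6, 8, 11, 14, 17, 19, so it is a common year (12 months).

no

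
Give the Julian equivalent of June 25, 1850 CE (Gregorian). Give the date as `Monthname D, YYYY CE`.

At this point the Julian calendar is 12 days behind the Gregorian.
25 June 1850 Gregorian − 12 days → 13 June 1850 Julian.

June 13, 1850 CE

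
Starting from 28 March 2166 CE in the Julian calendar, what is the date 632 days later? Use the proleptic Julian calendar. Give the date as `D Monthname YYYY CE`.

JDN of 28 March 2166 CE = 2512276.
2512276 + 632 = 2512908.
JDN 2512908 in the Julian calendar is 20 December 2167 CE.

20 December 2167 CE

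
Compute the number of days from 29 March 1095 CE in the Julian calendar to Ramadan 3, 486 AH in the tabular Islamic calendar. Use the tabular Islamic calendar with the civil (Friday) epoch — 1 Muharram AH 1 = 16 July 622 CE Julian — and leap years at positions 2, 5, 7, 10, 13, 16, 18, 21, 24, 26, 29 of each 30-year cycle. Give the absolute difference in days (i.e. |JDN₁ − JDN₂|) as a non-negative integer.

548

First date → JDN 2121094; second date → JDN 2120546.
The interval is |2121094 − 2120546| = 548 days.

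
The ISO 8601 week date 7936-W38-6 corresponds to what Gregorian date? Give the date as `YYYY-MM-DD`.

ISO week 1 of 7936 is the week containing the first Thursday of 7936.
Week 38, day 6 (Saturday) lands on 7936-09-19.

7936-09-19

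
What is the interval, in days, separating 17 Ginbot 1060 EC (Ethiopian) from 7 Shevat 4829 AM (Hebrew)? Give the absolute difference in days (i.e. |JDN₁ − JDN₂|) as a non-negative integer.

235

First date → JDN 2111277; second date → JDN 2111512.
The interval is |2111277 − 2111512| = 235 days.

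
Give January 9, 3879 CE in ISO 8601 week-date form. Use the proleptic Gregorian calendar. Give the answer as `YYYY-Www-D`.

3879-W02-4

The weekday is Thursday (ISO weekday 4).
That Thursday belongs to ISO week 2 of ISO year 3879.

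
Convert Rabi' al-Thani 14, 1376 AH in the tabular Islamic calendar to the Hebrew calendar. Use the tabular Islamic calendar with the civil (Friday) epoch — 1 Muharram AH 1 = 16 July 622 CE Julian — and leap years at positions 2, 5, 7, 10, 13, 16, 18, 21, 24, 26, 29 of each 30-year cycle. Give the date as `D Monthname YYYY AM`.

Both dates share Julian Day Number 2435796; in the Hebrew calendar that is 14 Kislev 5717 AM.

14 Kislev 5717 AM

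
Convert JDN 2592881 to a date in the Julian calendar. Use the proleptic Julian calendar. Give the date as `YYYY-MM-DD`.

2386-12-03

The Gregorian equivalent of JDN 2592881 is 19 December 2386.
In the Julian calendar that day is 2386-12-03.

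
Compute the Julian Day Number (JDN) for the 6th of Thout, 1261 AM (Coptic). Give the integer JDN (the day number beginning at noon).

2285250

In the proleptic Gregorian calendar the same day is 13 September 1544.
JDN 2400001 is 17 November 1858 CE (Gregorian), MJD 0; the target day is −114751 days from there, so JDN = 2285250.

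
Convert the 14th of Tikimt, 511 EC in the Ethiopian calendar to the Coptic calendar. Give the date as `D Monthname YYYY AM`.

Both dates share Julian Day Number 1910541; in the Coptic calendar that is 14 Paopi 235 AM.

14 Paopi 235 AM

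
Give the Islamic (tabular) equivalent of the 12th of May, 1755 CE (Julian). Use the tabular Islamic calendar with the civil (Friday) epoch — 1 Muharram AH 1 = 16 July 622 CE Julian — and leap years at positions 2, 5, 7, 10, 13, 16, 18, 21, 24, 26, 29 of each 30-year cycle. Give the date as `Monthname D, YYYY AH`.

Sha'ban 11, 1168 AH

The source date corresponds to 23 May 1755 in the Gregorian calendar (JDN 2362203).
That day falls on 11 Sha'ban 1168 AH in the tabular Islamic calendar.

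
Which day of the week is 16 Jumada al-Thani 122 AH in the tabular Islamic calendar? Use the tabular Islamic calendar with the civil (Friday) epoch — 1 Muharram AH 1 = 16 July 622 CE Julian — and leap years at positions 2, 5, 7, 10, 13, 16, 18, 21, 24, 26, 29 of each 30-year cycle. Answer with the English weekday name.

Wednesday

In the proleptic Gregorian calendar this is 22 May 740 (JDN 1991481).
Since JDN mod 7 = 2 (0 = Monday), the day is Wednesday.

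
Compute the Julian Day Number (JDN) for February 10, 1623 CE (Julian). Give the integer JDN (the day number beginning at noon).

2313899

Equivalently 20 February 1623 (Gregorian).
JDN 2451545 is 1 January 2000 CE (Gregorian); the target day is −137646 days from there, so JDN = 2313899.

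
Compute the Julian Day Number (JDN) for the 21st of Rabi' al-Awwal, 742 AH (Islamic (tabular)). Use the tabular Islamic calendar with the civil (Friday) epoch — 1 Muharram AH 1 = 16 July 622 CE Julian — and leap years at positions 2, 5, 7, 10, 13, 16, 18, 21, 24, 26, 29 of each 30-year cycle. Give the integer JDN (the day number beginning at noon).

In the proleptic Gregorian calendar the same day is 12 September 1341.
JDN 2299161 is 15 October 1582 CE (Gregorian); the target day is −88056 days from there, so JDN = 2211105.

2211105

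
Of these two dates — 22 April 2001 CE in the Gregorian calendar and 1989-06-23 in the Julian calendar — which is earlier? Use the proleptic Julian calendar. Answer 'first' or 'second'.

second

Converting both to JDN: 2452022 vs 2447714; the smaller is the second.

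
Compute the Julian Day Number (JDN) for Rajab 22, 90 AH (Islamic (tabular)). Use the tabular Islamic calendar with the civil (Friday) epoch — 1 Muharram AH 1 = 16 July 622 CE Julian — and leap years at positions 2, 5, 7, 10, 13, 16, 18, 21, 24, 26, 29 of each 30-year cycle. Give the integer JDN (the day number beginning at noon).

1980177

In the proleptic Gregorian calendar the same day is 10 June 709.
JDN 2451545 is 1 January 2000 CE (Gregorian); the target day is −471368 days from there, so JDN = 1980177.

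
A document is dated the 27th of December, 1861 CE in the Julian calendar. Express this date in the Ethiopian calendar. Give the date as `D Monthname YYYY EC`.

Both dates share Julian Day Number 2401149; in the Ethiopian calendar that is 1 Tir 1854 EC.

1 Tir 1854 EC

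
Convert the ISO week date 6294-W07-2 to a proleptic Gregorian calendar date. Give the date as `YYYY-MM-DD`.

6294-02-13

ISO week 1 of 6294 is the week containing the first Thursday of 6294.
Week 7, day 2 (Tuesday) lands on 6294-02-13.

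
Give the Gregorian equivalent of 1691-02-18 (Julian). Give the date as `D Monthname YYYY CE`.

For dates in this range the Gregorian date is 10 days ahead of the Julian.
18 February 1691 Julian + 10 days → 28 February 1691 Gregorian.

28 February 1691 CE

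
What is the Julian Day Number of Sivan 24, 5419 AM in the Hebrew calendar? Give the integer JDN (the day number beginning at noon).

Equivalently 15 June 1659 (Gregorian).
JDN 2451545 is 1 January 2000 CE (Gregorian); the target day is −124382 days from there, so JDN = 2327163.

2327163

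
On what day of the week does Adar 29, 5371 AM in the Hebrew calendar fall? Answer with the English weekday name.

This is JDN 2309538 (14 March 1611 Gregorian).
JDN 2309538 mod 7 = 0, and JDN 0 was a Monday, so this is a Monday.

Monday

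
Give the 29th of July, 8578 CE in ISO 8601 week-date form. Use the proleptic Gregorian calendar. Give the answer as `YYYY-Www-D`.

The weekday is Wednesday (ISO weekday 3).
That Wednesday belongs to ISO week 31 of ISO year 8578.

8578-W31-3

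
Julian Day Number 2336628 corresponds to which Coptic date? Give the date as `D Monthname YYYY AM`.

The Gregorian equivalent of JDN 2336628 is 14 May 1685.
In the Coptic calendar that day is 9 Pashons 1401 AM.

9 Pashons 1401 AM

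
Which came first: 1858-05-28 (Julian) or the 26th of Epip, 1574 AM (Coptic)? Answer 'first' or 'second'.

The two dates have Julian Day Numbers 2399840 and 2399893 respectively.
Since 2399840 < 2399893, the first date comes first.

first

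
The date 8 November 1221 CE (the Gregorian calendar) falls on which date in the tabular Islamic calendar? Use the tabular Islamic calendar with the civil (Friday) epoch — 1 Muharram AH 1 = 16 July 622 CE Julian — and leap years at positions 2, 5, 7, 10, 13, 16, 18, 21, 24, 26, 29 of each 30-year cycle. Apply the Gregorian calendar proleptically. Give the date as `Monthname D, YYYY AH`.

Julian Day Number of the source date = 2167333.
Converting JDN 2167333 to the tabular Islamic calendar gives 14 Ramadan 618 AH.

Ramadan 14, 618 AH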